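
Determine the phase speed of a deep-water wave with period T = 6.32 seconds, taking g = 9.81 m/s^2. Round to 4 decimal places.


We use the deep-water celerity formula:
C = g * T / (2 * pi)
C = 9.81 * 6.32 / (2 * 3.14159...)
C = 61.999200 / 6.283185
C = 9.8675 m/s

9.8675


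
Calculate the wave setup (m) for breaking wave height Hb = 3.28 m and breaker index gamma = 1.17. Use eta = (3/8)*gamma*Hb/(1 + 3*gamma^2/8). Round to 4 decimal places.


eta = (3/8) * gamma * Hb / (1 + 3*gamma^2/8)
Numerator = (3/8) * 1.17 * 3.28 = 1.439100
Denominator = 1 + 3*1.17^2/8 = 1 + 0.513338 = 1.513338
eta = 1.439100 / 1.513338
eta = 0.9509 m

0.9509


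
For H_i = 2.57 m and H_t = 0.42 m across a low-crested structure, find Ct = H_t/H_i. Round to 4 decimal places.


Ct = H_t / H_i
Ct = 0.42 / 2.57
Ct = 0.1634

0.1634


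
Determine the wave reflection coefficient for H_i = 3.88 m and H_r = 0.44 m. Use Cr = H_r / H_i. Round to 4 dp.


Cr = H_r / H_i
Cr = 0.44 / 3.88
Cr = 0.1134

0.1134


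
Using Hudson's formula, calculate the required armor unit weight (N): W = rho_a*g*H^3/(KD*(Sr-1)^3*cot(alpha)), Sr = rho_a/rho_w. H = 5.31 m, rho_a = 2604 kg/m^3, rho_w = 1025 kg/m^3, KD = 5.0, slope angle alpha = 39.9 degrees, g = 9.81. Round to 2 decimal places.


Sr = rho_a / rho_w = 2604 / 1025 = 2.540488
(Sr - 1) = 1.540488
(Sr - 1)^3 = 3.655736
cot(39.9) = 1 / tan(39.9) = 1 / 0.836130 = 1.195987
Numerator = 2604 * 9.81 * 5.31^3 = 3824666.3117
Denominator = 5.0 * 3.655736 * 1.195987 = 21.861054
W = 3824666.3117 / 21.861054
W = 174953.42 N

174953.42


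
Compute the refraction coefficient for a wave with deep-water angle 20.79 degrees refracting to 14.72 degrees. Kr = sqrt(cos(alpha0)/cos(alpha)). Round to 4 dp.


Kr = sqrt(cos(alpha0) / cos(alpha))
cos(20.79) = 0.934888
cos(14.72) = 0.967179
Kr = sqrt(0.934888 / 0.967179)
Kr = sqrt(0.966613)
Kr = 0.9832

0.9832


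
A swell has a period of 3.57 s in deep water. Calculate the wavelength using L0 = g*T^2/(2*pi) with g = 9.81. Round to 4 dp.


L0 = g * T^2 / (2 * pi)
L0 = 9.81 * 3.57^2 / (2 * pi)
L0 = 9.81 * 12.7449 / 6.28319
L0 = 125.0275 / 6.28319
L0 = 19.8987 m

19.8987


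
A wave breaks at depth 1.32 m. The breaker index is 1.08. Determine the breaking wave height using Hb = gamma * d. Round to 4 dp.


Hb = gamma * d
Hb = 1.08 * 1.32
Hb = 1.4256 m

1.4256


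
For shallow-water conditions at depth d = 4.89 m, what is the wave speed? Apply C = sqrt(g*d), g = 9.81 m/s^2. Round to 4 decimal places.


Using the shallow-water approximation:
C = sqrt(g * d) = sqrt(9.81 * 4.89)
C = sqrt(47.9709)
C = 6.9261 m/s

6.9261


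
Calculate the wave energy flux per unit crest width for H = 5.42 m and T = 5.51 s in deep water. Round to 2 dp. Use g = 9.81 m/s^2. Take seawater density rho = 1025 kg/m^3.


P = rho * g^2 * H^2 * T / (32 * pi)
P = 1025 * 9.81^2 * 5.42^2 * 5.51 / (32 * pi)
P = 1025 * 96.2361 * 29.3764 * 5.51 / 100.53096
P = 158822.56 W/m

158822.56


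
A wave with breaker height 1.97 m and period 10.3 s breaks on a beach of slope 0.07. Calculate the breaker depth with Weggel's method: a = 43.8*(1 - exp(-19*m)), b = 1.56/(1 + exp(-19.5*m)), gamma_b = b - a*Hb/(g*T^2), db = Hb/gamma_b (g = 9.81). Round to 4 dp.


a = 43.8 * (1 - exp(-19 * m))
exp(-19 * 0.07) = exp(-1.3300) = 0.264477
a = 43.8 * (1 - 0.264477) = 32.215896
b = 1.56 / (1 + exp(-19.5 * m))
exp(-19.5 * 0.07) = exp(-1.3650) = 0.255381
b = 1.56 / (1 + 0.255381) = 1.242651
Hb / (g * T^2) = 1.97 / (9.81 * 10.3^2) = 1.97 / 1040.7429 = 0.00189288
gamma_b = b - a * Hb/(g*T^2) = 1.242651 - 32.215896 * 0.00189288 = 1.181670
db = Hb / gamma_b = 1.97 / 1.181670
db = 1.6671 m

1.6671


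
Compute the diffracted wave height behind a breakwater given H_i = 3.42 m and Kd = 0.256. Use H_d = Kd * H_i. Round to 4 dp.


H_d = Kd * H_i
H_d = 0.256 * 3.42
H_d = 0.8755 m

0.8755


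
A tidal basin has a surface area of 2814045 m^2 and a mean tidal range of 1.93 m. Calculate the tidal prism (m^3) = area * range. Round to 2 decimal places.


Tidal prism = Area * Tidal range
P = 2814045 * 1.93
P = 5431106.85 m^3

5431106.85


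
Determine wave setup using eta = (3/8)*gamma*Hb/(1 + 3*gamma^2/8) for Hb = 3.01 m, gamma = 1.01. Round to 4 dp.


eta = (3/8) * gamma * Hb / (1 + 3*gamma^2/8)
Numerator = (3/8) * 1.01 * 3.01 = 1.140038
Denominator = 1 + 3*1.01^2/8 = 1 + 0.382538 = 1.382538
eta = 1.140038 / 1.382538
eta = 0.8246 m

0.8246


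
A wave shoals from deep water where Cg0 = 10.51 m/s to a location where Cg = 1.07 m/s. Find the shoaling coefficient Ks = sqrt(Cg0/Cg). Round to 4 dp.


Ks = sqrt(Cg0 / Cg)
Ks = sqrt(10.51 / 1.07)
Ks = sqrt(9.8224)
Ks = 3.1341

3.1341


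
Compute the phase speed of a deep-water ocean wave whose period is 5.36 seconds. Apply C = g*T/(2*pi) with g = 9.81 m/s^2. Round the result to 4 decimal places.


We use the deep-water celerity formula:
C = g * T / (2 * pi)
C = 9.81 * 5.36 / (2 * 3.14159...)
C = 52.581600 / 6.283185
C = 8.3686 m/s

8.3686


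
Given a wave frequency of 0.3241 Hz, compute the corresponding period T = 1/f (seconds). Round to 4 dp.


T = 1 / f
T = 1 / 0.3241
T = 3.0855 s

3.0855


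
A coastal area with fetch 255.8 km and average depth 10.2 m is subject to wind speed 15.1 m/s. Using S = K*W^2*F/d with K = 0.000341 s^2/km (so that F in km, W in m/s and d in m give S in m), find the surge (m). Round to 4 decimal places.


S = K * W^2 * F / d
W^2 = 15.1^2 = 228.01
S = 0.000341 * 228.01 * 255.8 / 10.2
Numerator = 0.000341 * 228.01 * 255.8 = 19.888811
S = 19.888811 / 10.2 = 1.9499 m

1.9499


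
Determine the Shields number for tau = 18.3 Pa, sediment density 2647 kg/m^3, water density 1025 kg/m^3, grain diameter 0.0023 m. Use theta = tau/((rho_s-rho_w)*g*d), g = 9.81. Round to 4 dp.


theta = tau / ((rho_s - rho_w) * g * d)
rho_s - rho_w = 2647 - 1025 = 1622
Denominator = 1622 * 9.81 * 0.0023 = 36.597186
theta = 18.3 / 36.597186
theta = 0.5000

0.5000


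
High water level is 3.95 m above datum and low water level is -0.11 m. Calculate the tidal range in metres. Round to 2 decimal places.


Tidal range = High water - Low water
Tidal range = 3.95 - (-0.11)
Tidal range = 4.06 m

4.06


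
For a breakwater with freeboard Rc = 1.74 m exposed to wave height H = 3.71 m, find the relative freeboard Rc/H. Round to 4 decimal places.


Relative freeboard = Rc / H
= 1.74 / 3.71
= 0.4690

0.4690


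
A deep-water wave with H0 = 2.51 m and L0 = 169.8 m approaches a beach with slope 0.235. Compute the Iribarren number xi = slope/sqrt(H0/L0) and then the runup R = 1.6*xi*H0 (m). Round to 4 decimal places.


xi = slope / sqrt(H0/L0)
H0/L0 = 2.51/169.8 = 0.014782
sqrt(0.014782) = 0.121582
xi = 0.235 / 0.121582 = 1.932858
R = 1.6 * xi * H0 = 1.6 * 1.932858 * 2.51
R = 7.7624 m

7.7624


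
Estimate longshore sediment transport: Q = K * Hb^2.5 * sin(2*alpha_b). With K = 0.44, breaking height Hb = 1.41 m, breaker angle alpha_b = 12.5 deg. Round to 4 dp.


Q = K * Hb^2.5 * sin(2 * alpha_b)
Hb^2.5 = 1.41^2.5 = 2.360738
sin(2 * 12.5) = sin(25.0) = 0.422618
Q = 0.44 * 2.360738 * 0.422618
Q = 0.4390 m^3/s

0.4390


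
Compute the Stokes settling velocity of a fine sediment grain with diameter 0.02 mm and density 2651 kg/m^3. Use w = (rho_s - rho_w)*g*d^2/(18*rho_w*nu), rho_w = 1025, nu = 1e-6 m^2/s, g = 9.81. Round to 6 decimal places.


w = (rho_s - rho_w) * g * d^2 / (18 * rho_w * nu)
d = 0.02 mm = 0.000020 m
rho_s - rho_w = 2651 - 1025 = 1626
Numerator = 1626 * 9.81 * (0.000020)^2 = 0.000006380424
Denominator = 18 * 1025 * 1e-6 = 0.018450
w = 0.000346 m/s

0.000346


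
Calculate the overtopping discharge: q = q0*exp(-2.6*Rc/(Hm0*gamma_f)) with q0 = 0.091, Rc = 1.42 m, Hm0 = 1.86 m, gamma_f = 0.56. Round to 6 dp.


q = q0 * exp(-2.6 * Rc / (Hm0 * gamma_f))
Exponent = -2.6 * 1.42 / (1.86 * 0.56)
= -2.6 * 1.42 / 1.0416
= -3.544547
exp(-3.544547) = 0.028882
q = 0.091 * 0.028882
q = 0.002628 m^3/s/m

0.002628


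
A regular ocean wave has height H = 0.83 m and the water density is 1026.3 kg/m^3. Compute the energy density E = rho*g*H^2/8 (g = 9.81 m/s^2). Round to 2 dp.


E = (1/8) * rho * g * H^2
E = (1/8) * 1026.3 * 9.81 * 0.83^2
E = 0.125 * 1026.3 * 9.81 * 0.6889
E = 866.98 J/m^2

866.98


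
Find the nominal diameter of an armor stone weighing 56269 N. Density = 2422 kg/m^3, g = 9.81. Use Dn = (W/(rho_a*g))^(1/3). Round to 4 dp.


V = W / (rho_a * g)
V = 56269 / (2422 * 9.81)
V = 56269 / 23759.82
V = 2.368242 m^3
Dn = V^(1/3) = 2.368242^(1/3)
Dn = 1.3329 m

1.3329


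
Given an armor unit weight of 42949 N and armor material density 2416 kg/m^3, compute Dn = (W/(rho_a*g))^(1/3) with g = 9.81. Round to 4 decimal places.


V = W / (rho_a * g)
V = 42949 / (2416 * 9.81)
V = 42949 / 23700.96
V = 1.812121 m^3
Dn = V^(1/3) = 1.812121^(1/3)
Dn = 1.2192 m

1.2192


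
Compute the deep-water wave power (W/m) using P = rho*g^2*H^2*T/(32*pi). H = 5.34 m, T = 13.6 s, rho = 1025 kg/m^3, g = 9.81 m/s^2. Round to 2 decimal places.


P = rho * g^2 * H^2 * T / (32 * pi)
P = 1025 * 9.81^2 * 5.34^2 * 13.6 / (32 * pi)
P = 1025 * 96.2361 * 28.5156 * 13.6 / 100.53096
P = 380525.23 W/m

380525.23


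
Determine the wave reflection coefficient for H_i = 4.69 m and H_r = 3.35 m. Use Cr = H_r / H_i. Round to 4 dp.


Cr = H_r / H_i
Cr = 3.35 / 4.69
Cr = 0.7143

0.7143


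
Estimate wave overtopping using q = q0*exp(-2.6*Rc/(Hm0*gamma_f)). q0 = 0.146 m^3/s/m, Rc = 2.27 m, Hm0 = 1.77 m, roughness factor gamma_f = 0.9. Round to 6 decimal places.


q = q0 * exp(-2.6 * Rc / (Hm0 * gamma_f))
Exponent = -2.6 * 2.27 / (1.77 * 0.9)
= -2.6 * 2.27 / 1.5930
= -3.704959
exp(-3.704959) = 0.024601
q = 0.146 * 0.024601
q = 0.003592 m^3/s/m

0.003592


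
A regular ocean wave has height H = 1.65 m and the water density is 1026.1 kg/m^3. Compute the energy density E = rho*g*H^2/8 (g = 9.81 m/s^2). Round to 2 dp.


E = (1/8) * rho * g * H^2
E = (1/8) * 1026.1 * 9.81 * 1.65^2
E = 0.125 * 1026.1 * 9.81 * 2.7225
E = 3425.60 J/m^2

3425.60


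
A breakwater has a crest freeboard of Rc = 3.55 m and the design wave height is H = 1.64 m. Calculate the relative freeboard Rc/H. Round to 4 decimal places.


Relative freeboard = Rc / H
= 3.55 / 1.64
= 2.1646

2.1646


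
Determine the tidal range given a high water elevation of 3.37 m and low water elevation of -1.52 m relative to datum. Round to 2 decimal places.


Tidal range = High water - Low water
Tidal range = 3.37 - (-1.52)
Tidal range = 4.89 m

4.89


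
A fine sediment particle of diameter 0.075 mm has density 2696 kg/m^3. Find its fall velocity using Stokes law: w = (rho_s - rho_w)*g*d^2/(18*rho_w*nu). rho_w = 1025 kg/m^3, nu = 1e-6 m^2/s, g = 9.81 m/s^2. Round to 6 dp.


w = (rho_s - rho_w) * g * d^2 / (18 * rho_w * nu)
d = 0.075 mm = 0.000075 m
rho_s - rho_w = 2696 - 1025 = 1671
Numerator = 1671 * 9.81 * (0.000075)^2 = 0.000092207869
Denominator = 18 * 1025 * 1e-6 = 0.018450
w = 0.004998 m/s

0.004998


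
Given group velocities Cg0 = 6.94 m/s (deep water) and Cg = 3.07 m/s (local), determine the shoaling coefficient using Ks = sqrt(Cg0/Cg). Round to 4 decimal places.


Ks = sqrt(Cg0 / Cg)
Ks = sqrt(6.94 / 3.07)
Ks = sqrt(2.2606)
Ks = 1.5035

1.5035


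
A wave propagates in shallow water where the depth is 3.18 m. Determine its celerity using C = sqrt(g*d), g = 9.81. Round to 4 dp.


Using the shallow-water approximation:
C = sqrt(g * d) = sqrt(9.81 * 3.18)
C = sqrt(31.1958)
C = 5.5853 m/s

5.5853


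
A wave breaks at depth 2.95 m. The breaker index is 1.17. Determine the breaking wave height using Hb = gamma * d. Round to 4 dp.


Hb = gamma * d
Hb = 1.17 * 2.95
Hb = 3.4515 m

3.4515


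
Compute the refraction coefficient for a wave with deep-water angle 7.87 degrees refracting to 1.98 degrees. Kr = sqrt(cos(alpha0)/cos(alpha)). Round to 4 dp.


Kr = sqrt(cos(alpha0) / cos(alpha))
cos(7.87) = 0.990581
cos(1.98) = 0.999403
Kr = sqrt(0.990581 / 0.999403)
Kr = sqrt(0.991173)
Kr = 0.9956

0.9956


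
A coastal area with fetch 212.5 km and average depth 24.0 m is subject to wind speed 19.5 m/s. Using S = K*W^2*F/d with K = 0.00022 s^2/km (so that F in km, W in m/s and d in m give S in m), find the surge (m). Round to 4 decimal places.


S = K * W^2 * F / d
W^2 = 19.5^2 = 380.25
S = 0.00022 * 380.25 * 212.5 / 24.0
Numerator = 0.00022 * 380.25 * 212.5 = 17.776688
S = 17.776688 / 24.0 = 0.7407 m

0.7407


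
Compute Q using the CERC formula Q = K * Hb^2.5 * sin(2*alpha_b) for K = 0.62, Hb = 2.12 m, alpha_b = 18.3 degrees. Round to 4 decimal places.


Q = K * Hb^2.5 * sin(2 * alpha_b)
Hb^2.5 = 2.12^2.5 = 6.543945
sin(2 * 18.3) = sin(36.6) = 0.596225
Q = 0.62 * 6.543945 * 0.596225
Q = 2.4190 m^3/s

2.4190


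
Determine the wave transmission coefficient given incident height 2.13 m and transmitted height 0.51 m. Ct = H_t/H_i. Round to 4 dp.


Ct = H_t / H_i
Ct = 0.51 / 2.13
Ct = 0.2394

0.2394


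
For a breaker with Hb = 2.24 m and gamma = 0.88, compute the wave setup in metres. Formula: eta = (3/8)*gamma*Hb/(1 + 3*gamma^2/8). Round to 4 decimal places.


eta = (3/8) * gamma * Hb / (1 + 3*gamma^2/8)
Numerator = (3/8) * 0.88 * 2.24 = 0.739200
Denominator = 1 + 3*0.88^2/8 = 1 + 0.290400 = 1.290400
eta = 0.739200 / 1.290400
eta = 0.5728 m

0.5728


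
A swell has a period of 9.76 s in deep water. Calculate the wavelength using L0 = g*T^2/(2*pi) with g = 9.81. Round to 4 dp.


L0 = g * T^2 / (2 * pi)
L0 = 9.81 * 9.76^2 / (2 * pi)
L0 = 9.81 * 95.2576 / 6.28319
L0 = 934.4771 / 6.28319
L0 = 148.7266 m

148.7266


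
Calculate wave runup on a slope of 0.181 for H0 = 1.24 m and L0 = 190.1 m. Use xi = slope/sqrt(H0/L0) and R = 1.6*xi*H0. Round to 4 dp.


xi = slope / sqrt(H0/L0)
H0/L0 = 1.24/190.1 = 0.006523
sqrt(0.006523) = 0.080764
xi = 0.181 / 0.080764 = 2.241087
R = 1.6 * xi * H0 = 1.6 * 2.241087 * 1.24
R = 4.4463 m

4.4463


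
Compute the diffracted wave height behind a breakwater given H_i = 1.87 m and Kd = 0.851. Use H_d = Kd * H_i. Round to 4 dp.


H_d = Kd * H_i
H_d = 0.851 * 1.87
H_d = 1.5914 m

1.5914


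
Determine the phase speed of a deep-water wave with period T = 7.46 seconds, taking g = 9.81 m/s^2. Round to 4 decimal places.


We use the deep-water celerity formula:
C = g * T / (2 * pi)
C = 9.81 * 7.46 / (2 * 3.14159...)
C = 73.182600 / 6.283185
C = 11.6474 m/s

11.6474


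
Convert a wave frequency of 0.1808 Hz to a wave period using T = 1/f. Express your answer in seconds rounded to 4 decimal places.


T = 1 / f
T = 1 / 0.1808
T = 5.5310 s

5.5310


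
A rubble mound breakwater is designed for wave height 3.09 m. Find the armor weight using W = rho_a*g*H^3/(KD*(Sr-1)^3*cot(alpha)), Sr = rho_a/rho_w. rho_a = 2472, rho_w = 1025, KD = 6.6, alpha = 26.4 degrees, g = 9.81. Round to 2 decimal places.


Sr = rho_a / rho_w = 2472 / 1025 = 2.411707
(Sr - 1) = 1.411707
(Sr - 1)^3 = 2.813416
cot(26.4) = 1 / tan(26.4) = 1 / 0.496404 = 2.014487
Numerator = 2472 * 9.81 * 3.09^3 = 715472.4444
Denominator = 6.6 * 2.813416 * 2.014487 = 37.406096
W = 715472.4444 / 37.406096
W = 19127.16 N

19127.16


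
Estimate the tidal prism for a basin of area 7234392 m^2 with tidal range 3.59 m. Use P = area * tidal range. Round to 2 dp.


Tidal prism = Area * Tidal range
P = 7234392 * 3.59
P = 25971467.28 m^3

25971467.28


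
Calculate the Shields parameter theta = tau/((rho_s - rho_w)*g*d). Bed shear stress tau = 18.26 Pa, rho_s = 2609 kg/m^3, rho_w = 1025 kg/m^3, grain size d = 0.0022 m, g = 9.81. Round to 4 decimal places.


theta = tau / ((rho_s - rho_w) * g * d)
rho_s - rho_w = 2609 - 1025 = 1584
Denominator = 1584 * 9.81 * 0.0022 = 34.185888
theta = 18.26 / 34.185888
theta = 0.5341

0.5341


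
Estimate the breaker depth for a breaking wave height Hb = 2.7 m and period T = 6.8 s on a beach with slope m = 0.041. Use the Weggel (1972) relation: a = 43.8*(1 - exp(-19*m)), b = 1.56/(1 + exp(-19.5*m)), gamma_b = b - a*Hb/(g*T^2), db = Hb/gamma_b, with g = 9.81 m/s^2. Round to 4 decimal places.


a = 43.8 * (1 - exp(-19 * m))
exp(-19 * 0.041) = exp(-0.7790) = 0.458865
a = 43.8 * (1 - 0.458865) = 23.701728
b = 1.56 / (1 + exp(-19.5 * m))
exp(-19.5 * 0.041) = exp(-0.7995) = 0.449554
b = 1.56 / (1 + 0.449554) = 1.076193
Hb / (g * T^2) = 2.7 / (9.81 * 6.8^2) = 2.7 / 453.6144 = 0.00595219
gamma_b = b - a * Hb/(g*T^2) = 1.076193 - 23.701728 * 0.00595219 = 0.935116
db = Hb / gamma_b = 2.7 / 0.935116
db = 2.8873 m

2.8873


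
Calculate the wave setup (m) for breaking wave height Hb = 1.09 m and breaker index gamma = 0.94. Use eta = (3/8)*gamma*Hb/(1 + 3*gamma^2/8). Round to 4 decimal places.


eta = (3/8) * gamma * Hb / (1 + 3*gamma^2/8)
Numerator = (3/8) * 0.94 * 1.09 = 0.384225
Denominator = 1 + 3*0.94^2/8 = 1 + 0.331350 = 1.331350
eta = 0.384225 / 1.331350
eta = 0.2886 m

0.2886


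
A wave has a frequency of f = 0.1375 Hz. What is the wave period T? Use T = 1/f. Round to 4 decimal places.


T = 1 / f
T = 1 / 0.1375
T = 7.2727 s

7.2727


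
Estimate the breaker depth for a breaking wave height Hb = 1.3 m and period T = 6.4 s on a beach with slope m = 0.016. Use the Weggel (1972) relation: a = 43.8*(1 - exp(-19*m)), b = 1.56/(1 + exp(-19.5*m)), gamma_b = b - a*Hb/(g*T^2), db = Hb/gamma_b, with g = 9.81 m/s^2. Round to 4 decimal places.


a = 43.8 * (1 - exp(-19 * m))
exp(-19 * 0.016) = exp(-0.3040) = 0.737861
a = 43.8 * (1 - 0.737861) = 11.481694
b = 1.56 / (1 + exp(-19.5 * m))
exp(-19.5 * 0.016) = exp(-0.3120) = 0.731982
b = 1.56 / (1 + 0.731982) = 0.900702
Hb / (g * T^2) = 1.3 / (9.81 * 6.4^2) = 1.3 / 401.8176 = 0.00323530
gamma_b = b - a * Hb/(g*T^2) = 0.900702 - 11.481694 * 0.00323530 = 0.863556
db = Hb / gamma_b = 1.3 / 0.863556
db = 1.5054 m

1.5054


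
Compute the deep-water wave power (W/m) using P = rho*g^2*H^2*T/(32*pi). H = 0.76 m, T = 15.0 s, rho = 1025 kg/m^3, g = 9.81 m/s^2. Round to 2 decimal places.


P = rho * g^2 * H^2 * T / (32 * pi)
P = 1025 * 9.81^2 * 0.76^2 * 15.0 / (32 * pi)
P = 1025 * 96.2361 * 0.5776 * 15.0 / 100.53096
P = 8501.20 W/m

8501.20


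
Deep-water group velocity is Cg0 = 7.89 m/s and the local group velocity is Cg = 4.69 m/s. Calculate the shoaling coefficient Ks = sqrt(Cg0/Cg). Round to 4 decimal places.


Ks = sqrt(Cg0 / Cg)
Ks = sqrt(7.89 / 4.69)
Ks = sqrt(1.6823)
Ks = 1.2970

1.2970


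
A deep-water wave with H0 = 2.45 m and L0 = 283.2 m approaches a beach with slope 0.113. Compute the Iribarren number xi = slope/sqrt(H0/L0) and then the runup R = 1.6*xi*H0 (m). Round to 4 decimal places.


xi = slope / sqrt(H0/L0)
H0/L0 = 2.45/283.2 = 0.008651
sqrt(0.008651) = 0.093011
xi = 0.113 / 0.093011 = 1.214904
R = 1.6 * xi * H0 = 1.6 * 1.214904 * 2.45
R = 4.7624 m

4.7624


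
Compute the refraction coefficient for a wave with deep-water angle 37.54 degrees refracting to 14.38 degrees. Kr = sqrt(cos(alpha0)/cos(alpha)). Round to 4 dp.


Kr = sqrt(cos(alpha0) / cos(alpha))
cos(37.54) = 0.792928
cos(14.38) = 0.968670
Kr = sqrt(0.792928 / 0.968670)
Kr = sqrt(0.818574)
Kr = 0.9048

0.9048


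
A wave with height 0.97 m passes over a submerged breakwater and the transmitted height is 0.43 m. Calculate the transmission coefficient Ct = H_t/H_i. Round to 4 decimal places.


Ct = H_t / H_i
Ct = 0.43 / 0.97
Ct = 0.4433

0.4433


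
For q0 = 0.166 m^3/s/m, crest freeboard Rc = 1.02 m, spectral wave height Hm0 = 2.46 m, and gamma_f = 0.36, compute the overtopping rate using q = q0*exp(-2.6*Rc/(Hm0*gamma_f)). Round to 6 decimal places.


q = q0 * exp(-2.6 * Rc / (Hm0 * gamma_f))
Exponent = -2.6 * 1.02 / (2.46 * 0.36)
= -2.6 * 1.02 / 0.8856
= -2.994580
exp(-2.994580) = 0.050058
q = 0.166 * 0.050058
q = 0.008310 m^3/s/m

0.008310


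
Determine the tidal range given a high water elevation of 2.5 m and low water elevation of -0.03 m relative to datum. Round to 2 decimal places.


Tidal range = High water - Low water
Tidal range = 2.5 - (-0.03)
Tidal range = 2.53 m

2.53


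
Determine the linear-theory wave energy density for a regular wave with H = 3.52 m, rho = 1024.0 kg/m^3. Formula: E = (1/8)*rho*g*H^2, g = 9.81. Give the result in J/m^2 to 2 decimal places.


E = (1/8) * rho * g * H^2
E = (1/8) * 1024.0 * 9.81 * 3.52^2
E = 0.125 * 1024.0 * 9.81 * 12.3904
E = 15558.38 J/m^2

15558.38


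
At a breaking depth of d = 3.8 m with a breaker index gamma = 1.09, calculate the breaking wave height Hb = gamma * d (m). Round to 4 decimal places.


Hb = gamma * d
Hb = 1.09 * 3.8
Hb = 4.1420 m

4.1420


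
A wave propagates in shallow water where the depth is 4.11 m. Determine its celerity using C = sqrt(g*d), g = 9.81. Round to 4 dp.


Using the shallow-water approximation:
C = sqrt(g * d) = sqrt(9.81 * 4.11)
C = sqrt(40.3191)
C = 6.3497 m/s

6.3497


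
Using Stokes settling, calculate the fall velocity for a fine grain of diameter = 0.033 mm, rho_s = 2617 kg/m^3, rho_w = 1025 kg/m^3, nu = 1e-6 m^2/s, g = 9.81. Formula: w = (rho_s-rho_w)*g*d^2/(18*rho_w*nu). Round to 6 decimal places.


w = (rho_s - rho_w) * g * d^2 / (18 * rho_w * nu)
d = 0.033 mm = 0.000033 m
rho_s - rho_w = 2617 - 1025 = 1592
Numerator = 1592 * 9.81 * (0.000033)^2 = 0.000017007479
Denominator = 18 * 1025 * 1e-6 = 0.018450
w = 0.000922 m/s

0.000922


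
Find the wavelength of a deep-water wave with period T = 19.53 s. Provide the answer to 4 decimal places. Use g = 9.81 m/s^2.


L0 = g * T^2 / (2 * pi)
L0 = 9.81 * 19.53^2 / (2 * pi)
L0 = 9.81 * 381.4209 / 6.28319
L0 = 3741.7390 / 6.28319
L0 = 595.5163 m

595.5163


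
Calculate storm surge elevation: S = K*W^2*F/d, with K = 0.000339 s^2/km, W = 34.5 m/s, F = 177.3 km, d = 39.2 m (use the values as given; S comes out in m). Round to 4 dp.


S = K * W^2 * F / d
W^2 = 34.5^2 = 1190.25
S = 0.000339 * 1190.25 * 177.3 / 39.2
Numerator = 0.000339 * 1190.25 * 177.3 = 71.539619
S = 71.539619 / 39.2 = 1.8250 m

1.8250


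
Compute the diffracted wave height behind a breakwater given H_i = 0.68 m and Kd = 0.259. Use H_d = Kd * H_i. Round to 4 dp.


H_d = Kd * H_i
H_d = 0.259 * 0.68
H_d = 0.1761 m

0.1761


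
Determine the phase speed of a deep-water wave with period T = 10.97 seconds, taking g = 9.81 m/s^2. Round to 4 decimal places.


We use the deep-water celerity formula:
C = g * T / (2 * pi)
C = 9.81 * 10.97 / (2 * 3.14159...)
C = 107.615700 / 6.283185
C = 17.1276 m/s

17.1276


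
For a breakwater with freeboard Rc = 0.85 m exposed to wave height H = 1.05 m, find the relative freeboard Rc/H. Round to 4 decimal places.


Relative freeboard = Rc / H
= 0.85 / 1.05
= 0.8095

0.8095


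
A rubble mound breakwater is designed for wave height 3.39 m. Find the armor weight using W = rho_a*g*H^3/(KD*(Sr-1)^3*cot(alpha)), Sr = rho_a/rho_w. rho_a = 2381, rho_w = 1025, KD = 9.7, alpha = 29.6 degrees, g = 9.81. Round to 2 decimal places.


Sr = rho_a / rho_w = 2381 / 1025 = 2.322927
(Sr - 1) = 1.322927
(Sr - 1)^3 = 2.315301
cot(29.6) = 1 / tan(29.6) = 1 / 0.568079 = 1.760318
Numerator = 2381 * 9.81 * 3.39^3 = 909970.8857
Denominator = 9.7 * 2.315301 * 1.760318 = 39.533969
W = 909970.8857 / 39.533969
W = 23017.44 N

23017.44


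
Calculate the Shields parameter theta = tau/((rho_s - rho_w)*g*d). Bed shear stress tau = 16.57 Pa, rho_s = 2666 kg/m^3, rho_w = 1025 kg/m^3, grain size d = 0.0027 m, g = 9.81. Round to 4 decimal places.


theta = tau / ((rho_s - rho_w) * g * d)
rho_s - rho_w = 2666 - 1025 = 1641
Denominator = 1641 * 9.81 * 0.0027 = 43.465167
theta = 16.57 / 43.465167
theta = 0.3812

0.3812


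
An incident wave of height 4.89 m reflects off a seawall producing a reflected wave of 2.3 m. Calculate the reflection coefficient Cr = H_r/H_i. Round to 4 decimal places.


Cr = H_r / H_i
Cr = 2.3 / 4.89
Cr = 0.4703

0.4703


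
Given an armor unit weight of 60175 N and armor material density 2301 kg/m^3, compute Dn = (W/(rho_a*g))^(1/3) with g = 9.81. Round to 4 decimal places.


V = W / (rho_a * g)
V = 60175 / (2301 * 9.81)
V = 60175 / 22572.81
V = 2.665818 m^3
Dn = V^(1/3) = 2.665818^(1/3)
Dn = 1.3866 m

1.3866


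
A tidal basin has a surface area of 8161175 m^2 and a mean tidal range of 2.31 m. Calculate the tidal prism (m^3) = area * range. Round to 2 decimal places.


Tidal prism = Area * Tidal range
P = 8161175 * 2.31
P = 18852314.25 m^3

18852314.25


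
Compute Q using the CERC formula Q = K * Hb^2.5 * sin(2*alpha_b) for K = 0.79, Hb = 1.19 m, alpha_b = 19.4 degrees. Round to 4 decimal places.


Q = K * Hb^2.5 * sin(2 * alpha_b)
Hb^2.5 = 1.19^2.5 = 1.544783
sin(2 * 19.4) = sin(38.8) = 0.626604
Q = 0.79 * 1.544783 * 0.626604
Q = 0.7647 m^3/s

0.7647


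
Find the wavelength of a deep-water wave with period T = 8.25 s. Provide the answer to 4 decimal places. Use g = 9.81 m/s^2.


L0 = g * T^2 / (2 * pi)
L0 = 9.81 * 8.25^2 / (2 * pi)
L0 = 9.81 * 68.0625 / 6.28319
L0 = 667.6931 / 6.28319
L0 = 106.2667 m

106.2667


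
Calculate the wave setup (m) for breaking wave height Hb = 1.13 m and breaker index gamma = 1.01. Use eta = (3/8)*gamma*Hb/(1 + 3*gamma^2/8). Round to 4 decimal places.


eta = (3/8) * gamma * Hb / (1 + 3*gamma^2/8)
Numerator = (3/8) * 1.01 * 1.13 = 0.427988
Denominator = 1 + 3*1.01^2/8 = 1 + 0.382538 = 1.382538
eta = 0.427988 / 1.382538
eta = 0.3096 m

0.3096


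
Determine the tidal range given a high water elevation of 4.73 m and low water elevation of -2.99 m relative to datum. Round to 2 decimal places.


Tidal range = High water - Low water
Tidal range = 4.73 - (-2.99)
Tidal range = 7.72 m

7.72


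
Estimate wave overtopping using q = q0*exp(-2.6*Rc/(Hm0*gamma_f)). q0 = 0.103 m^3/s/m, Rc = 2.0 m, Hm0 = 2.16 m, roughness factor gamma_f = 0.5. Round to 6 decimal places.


q = q0 * exp(-2.6 * Rc / (Hm0 * gamma_f))
Exponent = -2.6 * 2.0 / (2.16 * 0.5)
= -2.6 * 2.0 / 1.0800
= -4.814815
exp(-4.814815) = 0.008109
q = 0.103 * 0.008109
q = 0.000835 m^3/s/m

0.000835


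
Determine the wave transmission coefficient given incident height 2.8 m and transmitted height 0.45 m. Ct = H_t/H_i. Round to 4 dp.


Ct = H_t / H_i
Ct = 0.45 / 2.8
Ct = 0.1607

0.1607


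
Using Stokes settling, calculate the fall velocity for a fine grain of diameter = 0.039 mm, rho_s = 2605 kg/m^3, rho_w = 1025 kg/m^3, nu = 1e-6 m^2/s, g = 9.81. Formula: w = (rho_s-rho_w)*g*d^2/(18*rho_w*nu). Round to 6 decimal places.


w = (rho_s - rho_w) * g * d^2 / (18 * rho_w * nu)
d = 0.039 mm = 0.000039 m
rho_s - rho_w = 2605 - 1025 = 1580
Numerator = 1580 * 9.81 * (0.000039)^2 = 0.000023575196
Denominator = 18 * 1025 * 1e-6 = 0.018450
w = 0.001278 m/s

0.001278


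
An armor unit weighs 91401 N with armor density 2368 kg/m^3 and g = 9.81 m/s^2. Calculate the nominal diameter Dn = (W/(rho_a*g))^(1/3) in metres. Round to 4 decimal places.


V = W / (rho_a * g)
V = 91401 / (2368 * 9.81)
V = 91401 / 23230.08
V = 3.934597 m^3
Dn = V^(1/3) = 3.934597^(1/3)
Dn = 1.5787 m

1.5787


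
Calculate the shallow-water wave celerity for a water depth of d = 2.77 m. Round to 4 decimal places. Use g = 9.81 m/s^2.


Using the shallow-water approximation:
C = sqrt(g * d) = sqrt(9.81 * 2.77)
C = sqrt(27.1737)
C = 5.2128 m/s

5.2128


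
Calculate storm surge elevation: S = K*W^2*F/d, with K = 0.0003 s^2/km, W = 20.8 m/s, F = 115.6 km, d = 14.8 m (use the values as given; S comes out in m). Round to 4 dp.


S = K * W^2 * F / d
W^2 = 20.8^2 = 432.64
S = 0.0003 * 432.64 * 115.6 / 14.8
Numerator = 0.0003 * 432.64 * 115.6 = 15.003955
S = 15.003955 / 14.8 = 1.0138 m

1.0138


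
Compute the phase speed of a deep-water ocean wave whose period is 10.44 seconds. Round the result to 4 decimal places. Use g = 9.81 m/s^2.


We use the deep-water celerity formula:
C = g * T / (2 * pi)
C = 9.81 * 10.44 / (2 * 3.14159...)
C = 102.416400 / 6.283185
C = 16.3001 m/s

16.3001


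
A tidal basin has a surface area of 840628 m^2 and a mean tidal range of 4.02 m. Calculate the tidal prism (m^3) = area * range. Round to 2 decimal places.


Tidal prism = Area * Tidal range
P = 840628 * 4.02
P = 3379324.56 m^3

3379324.56


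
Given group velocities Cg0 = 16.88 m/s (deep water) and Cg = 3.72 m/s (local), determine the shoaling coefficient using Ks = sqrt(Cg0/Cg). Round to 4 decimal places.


Ks = sqrt(Cg0 / Cg)
Ks = sqrt(16.88 / 3.72)
Ks = sqrt(4.5376)
Ks = 2.1302

2.1302


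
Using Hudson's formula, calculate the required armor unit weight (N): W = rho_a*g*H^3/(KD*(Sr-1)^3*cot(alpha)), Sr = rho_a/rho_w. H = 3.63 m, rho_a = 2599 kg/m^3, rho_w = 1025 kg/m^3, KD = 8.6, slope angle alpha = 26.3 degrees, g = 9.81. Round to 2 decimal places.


Sr = rho_a / rho_w = 2599 / 1025 = 2.535610
(Sr - 1) = 1.535610
(Sr - 1)^3 = 3.621117
cot(26.3) = 1 / tan(26.3) = 1 / 0.494231 = 2.023346
Numerator = 2599 * 9.81 * 3.63^3 = 1219537.5080
Denominator = 8.6 * 3.621117 * 2.023346 = 63.010256
W = 1219537.5080 / 63.010256
W = 19354.59 N

19354.59


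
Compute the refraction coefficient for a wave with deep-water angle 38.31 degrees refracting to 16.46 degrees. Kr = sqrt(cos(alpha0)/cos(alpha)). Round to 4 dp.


Kr = sqrt(cos(alpha0) / cos(alpha))
cos(38.31) = 0.784668
cos(16.46) = 0.959018
Kr = sqrt(0.784668 / 0.959018)
Kr = sqrt(0.818200)
Kr = 0.9045

0.9045


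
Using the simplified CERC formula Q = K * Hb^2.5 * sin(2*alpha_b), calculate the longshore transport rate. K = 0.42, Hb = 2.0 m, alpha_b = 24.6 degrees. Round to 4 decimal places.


Q = K * Hb^2.5 * sin(2 * alpha_b)
Hb^2.5 = 2.0^2.5 = 5.656854
sin(2 * 24.6) = sin(49.2) = 0.756995
Q = 0.42 * 5.656854 * 0.756995
Q = 1.7985 m^3/s

1.7985


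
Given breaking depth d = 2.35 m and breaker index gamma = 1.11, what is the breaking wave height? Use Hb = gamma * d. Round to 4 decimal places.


Hb = gamma * d
Hb = 1.11 * 2.35
Hb = 2.6085 m

2.6085


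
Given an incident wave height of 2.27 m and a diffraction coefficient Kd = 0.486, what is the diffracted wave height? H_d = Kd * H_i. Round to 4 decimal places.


H_d = Kd * H_i
H_d = 0.486 * 2.27
H_d = 1.1032 m

1.1032


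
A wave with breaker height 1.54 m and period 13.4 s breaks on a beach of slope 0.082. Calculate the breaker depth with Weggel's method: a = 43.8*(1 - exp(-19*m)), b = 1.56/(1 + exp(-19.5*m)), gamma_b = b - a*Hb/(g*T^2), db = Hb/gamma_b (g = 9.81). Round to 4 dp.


a = 43.8 * (1 - exp(-19 * m))
exp(-19 * 0.082) = exp(-1.5580) = 0.210557
a = 43.8 * (1 - 0.210557) = 34.577614
b = 1.56 / (1 + exp(-19.5 * m))
exp(-19.5 * 0.082) = exp(-1.5990) = 0.202099
b = 1.56 / (1 + 0.202099) = 1.297731
Hb / (g * T^2) = 1.54 / (9.81 * 13.4^2) = 1.54 / 1761.4836 = 0.00087426
gamma_b = b - a * Hb/(g*T^2) = 1.297731 - 34.577614 * 0.00087426 = 1.267501
db = Hb / gamma_b = 1.54 / 1.267501
db = 1.2150 m

1.2150


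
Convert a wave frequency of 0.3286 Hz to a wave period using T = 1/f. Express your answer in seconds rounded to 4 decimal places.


T = 1 / f
T = 1 / 0.3286
T = 3.0432 s

3.0432


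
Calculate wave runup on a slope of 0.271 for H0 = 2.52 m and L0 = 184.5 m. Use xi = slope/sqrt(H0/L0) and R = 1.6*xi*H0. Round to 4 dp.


xi = slope / sqrt(H0/L0)
H0/L0 = 2.52/184.5 = 0.013659
sqrt(0.013659) = 0.116870
xi = 0.271 / 0.116870 = 2.318821
R = 1.6 * xi * H0 = 1.6 * 2.318821 * 2.52
R = 9.3495 m

9.3495


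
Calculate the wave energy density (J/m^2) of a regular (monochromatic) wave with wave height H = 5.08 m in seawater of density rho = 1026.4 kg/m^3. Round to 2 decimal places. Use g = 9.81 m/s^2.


E = (1/8) * rho * g * H^2
E = (1/8) * 1026.4 * 9.81 * 5.08^2
E = 0.125 * 1026.4 * 9.81 * 25.8064
E = 32480.53 J/m^2

32480.53


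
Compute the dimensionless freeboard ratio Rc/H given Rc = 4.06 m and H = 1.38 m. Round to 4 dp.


Relative freeboard = Rc / H
= 4.06 / 1.38
= 2.9420

2.9420


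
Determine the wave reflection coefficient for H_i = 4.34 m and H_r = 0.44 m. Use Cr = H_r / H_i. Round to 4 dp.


Cr = H_r / H_i
Cr = 0.44 / 4.34
Cr = 0.1014

0.1014


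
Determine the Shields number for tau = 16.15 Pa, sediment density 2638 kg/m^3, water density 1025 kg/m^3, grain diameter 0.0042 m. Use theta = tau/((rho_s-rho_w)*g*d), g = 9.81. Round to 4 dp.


theta = tau / ((rho_s - rho_w) * g * d)
rho_s - rho_w = 2638 - 1025 = 1613
Denominator = 1613 * 9.81 * 0.0042 = 66.458826
theta = 16.15 / 66.458826
theta = 0.2430

0.2430


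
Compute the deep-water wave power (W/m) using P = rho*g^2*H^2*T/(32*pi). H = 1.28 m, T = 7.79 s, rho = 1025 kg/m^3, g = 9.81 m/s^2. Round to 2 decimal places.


P = rho * g^2 * H^2 * T / (32 * pi)
P = 1025 * 9.81^2 * 1.28^2 * 7.79 / (32 * pi)
P = 1025 * 96.2361 * 1.6384 * 7.79 / 100.53096
P = 12523.32 W/m

12523.32


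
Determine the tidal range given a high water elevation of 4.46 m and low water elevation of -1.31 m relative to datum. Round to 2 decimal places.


Tidal range = High water - Low water
Tidal range = 4.46 - (-1.31)
Tidal range = 5.77 m

5.77


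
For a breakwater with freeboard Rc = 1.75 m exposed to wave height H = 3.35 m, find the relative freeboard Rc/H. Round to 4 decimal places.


Relative freeboard = Rc / H
= 1.75 / 3.35
= 0.5224

0.5224


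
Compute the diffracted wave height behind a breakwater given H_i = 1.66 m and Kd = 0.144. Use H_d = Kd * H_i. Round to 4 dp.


H_d = Kd * H_i
H_d = 0.144 * 1.66
H_d = 0.2390 m

0.2390


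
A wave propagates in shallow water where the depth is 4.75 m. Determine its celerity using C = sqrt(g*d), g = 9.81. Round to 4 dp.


Using the shallow-water approximation:
C = sqrt(g * d) = sqrt(9.81 * 4.75)
C = sqrt(46.5975)
C = 6.8262 m/s

6.8262


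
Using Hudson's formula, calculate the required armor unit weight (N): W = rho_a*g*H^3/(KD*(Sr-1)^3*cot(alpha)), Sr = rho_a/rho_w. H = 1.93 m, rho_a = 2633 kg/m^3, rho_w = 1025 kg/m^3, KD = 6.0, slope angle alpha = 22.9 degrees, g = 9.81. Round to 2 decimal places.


Sr = rho_a / rho_w = 2633 / 1025 = 2.568780
(Sr - 1) = 1.568780
(Sr - 1)^3 = 3.860882
cot(22.9) = 1 / tan(22.9) = 1 / 0.422417 = 2.367332
Numerator = 2633 * 9.81 * 1.93^3 = 185691.4013
Denominator = 6.0 * 3.860882 * 2.367332 = 54.839928
W = 185691.4013 / 54.839928
W = 3386.06 N

3386.06


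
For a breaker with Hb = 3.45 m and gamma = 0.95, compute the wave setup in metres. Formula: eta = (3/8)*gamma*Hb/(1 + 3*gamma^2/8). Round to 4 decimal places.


eta = (3/8) * gamma * Hb / (1 + 3*gamma^2/8)
Numerator = (3/8) * 0.95 * 3.45 = 1.229062
Denominator = 1 + 3*0.95^2/8 = 1 + 0.338438 = 1.338438
eta = 1.229062 / 1.338438
eta = 0.9183 m

0.9183


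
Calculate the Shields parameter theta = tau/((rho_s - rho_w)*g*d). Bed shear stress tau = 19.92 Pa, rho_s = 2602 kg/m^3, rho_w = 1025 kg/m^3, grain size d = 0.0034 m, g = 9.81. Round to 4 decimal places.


theta = tau / ((rho_s - rho_w) * g * d)
rho_s - rho_w = 2602 - 1025 = 1577
Denominator = 1577 * 9.81 * 0.0034 = 52.599258
theta = 19.92 / 52.599258
theta = 0.3787

0.3787


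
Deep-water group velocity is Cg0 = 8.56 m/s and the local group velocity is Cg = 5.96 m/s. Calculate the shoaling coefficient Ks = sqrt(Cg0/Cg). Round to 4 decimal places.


Ks = sqrt(Cg0 / Cg)
Ks = sqrt(8.56 / 5.96)
Ks = sqrt(1.4362)
Ks = 1.1984

1.1984


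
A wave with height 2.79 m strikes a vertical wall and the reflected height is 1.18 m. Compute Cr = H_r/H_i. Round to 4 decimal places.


Cr = H_r / H_i
Cr = 1.18 / 2.79
Cr = 0.4229

0.4229


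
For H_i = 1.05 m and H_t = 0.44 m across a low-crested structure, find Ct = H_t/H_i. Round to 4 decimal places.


Ct = H_t / H_i
Ct = 0.44 / 1.05
Ct = 0.4190

0.4190


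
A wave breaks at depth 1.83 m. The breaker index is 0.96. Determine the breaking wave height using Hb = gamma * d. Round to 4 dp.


Hb = gamma * d
Hb = 0.96 * 1.83
Hb = 1.7568 m

1.7568


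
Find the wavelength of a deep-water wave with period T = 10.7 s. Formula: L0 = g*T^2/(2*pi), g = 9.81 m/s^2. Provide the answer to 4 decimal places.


L0 = g * T^2 / (2 * pi)
L0 = 9.81 * 10.7^2 / (2 * pi)
L0 = 9.81 * 114.4900 / 6.28319
L0 = 1123.1469 / 6.28319
L0 = 178.7544 m

178.7544


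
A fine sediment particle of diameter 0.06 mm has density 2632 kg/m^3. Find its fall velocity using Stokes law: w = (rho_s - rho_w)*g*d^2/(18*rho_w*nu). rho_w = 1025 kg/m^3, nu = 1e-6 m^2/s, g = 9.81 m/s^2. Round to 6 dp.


w = (rho_s - rho_w) * g * d^2 / (18 * rho_w * nu)
d = 0.06 mm = 0.000060 m
rho_s - rho_w = 2632 - 1025 = 1607
Numerator = 1607 * 9.81 * (0.000060)^2 = 0.000056752812
Denominator = 18 * 1025 * 1e-6 = 0.018450
w = 0.003076 m/s

0.003076


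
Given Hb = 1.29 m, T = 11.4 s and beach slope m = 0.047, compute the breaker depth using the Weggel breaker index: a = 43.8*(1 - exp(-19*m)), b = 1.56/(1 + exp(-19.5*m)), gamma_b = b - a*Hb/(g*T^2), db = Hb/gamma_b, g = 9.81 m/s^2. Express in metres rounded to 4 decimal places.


a = 43.8 * (1 - exp(-19 * m))
exp(-19 * 0.047) = exp(-0.8930) = 0.409426
a = 43.8 * (1 - 0.409426) = 25.867157
b = 1.56 / (1 + exp(-19.5 * m))
exp(-19.5 * 0.047) = exp(-0.9165) = 0.399916
b = 1.56 / (1 + 0.399916) = 1.114352
Hb / (g * T^2) = 1.29 / (9.81 * 11.4^2) = 1.29 / 1274.9076 = 0.00101184
gamma_b = b - a * Hb/(g*T^2) = 1.114352 - 25.867157 * 0.00101184 = 1.088179
db = Hb / gamma_b = 1.29 / 1.088179
db = 1.1855 m

1.1855


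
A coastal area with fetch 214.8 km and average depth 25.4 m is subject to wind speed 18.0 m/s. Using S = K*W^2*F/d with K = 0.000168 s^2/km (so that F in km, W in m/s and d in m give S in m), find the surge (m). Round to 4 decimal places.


S = K * W^2 * F / d
W^2 = 18.0^2 = 324.00
S = 0.000168 * 324.00 * 214.8 / 25.4
Numerator = 0.000168 * 324.00 * 214.8 = 11.691994
S = 11.691994 / 25.4 = 0.4603 m

0.4603


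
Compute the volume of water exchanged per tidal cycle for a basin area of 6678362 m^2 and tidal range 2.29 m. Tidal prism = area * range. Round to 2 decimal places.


Tidal prism = Area * Tidal range
P = 6678362 * 2.29
P = 15293448.98 m^3

15293448.98


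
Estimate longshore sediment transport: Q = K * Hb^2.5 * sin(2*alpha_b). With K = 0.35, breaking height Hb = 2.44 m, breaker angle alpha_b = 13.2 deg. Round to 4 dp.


Q = K * Hb^2.5 * sin(2 * alpha_b)
Hb^2.5 = 2.44^2.5 = 9.299820
sin(2 * 13.2) = sin(26.4) = 0.444635
Q = 0.35 * 9.299820 * 0.444635
Q = 1.4473 m^3/s

1.4473


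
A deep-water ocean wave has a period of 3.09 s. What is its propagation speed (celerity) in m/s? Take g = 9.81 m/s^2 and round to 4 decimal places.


We use the deep-water celerity formula:
C = g * T / (2 * pi)
C = 9.81 * 3.09 / (2 * 3.14159...)
C = 30.312900 / 6.283185
C = 4.8244 m/s

4.8244


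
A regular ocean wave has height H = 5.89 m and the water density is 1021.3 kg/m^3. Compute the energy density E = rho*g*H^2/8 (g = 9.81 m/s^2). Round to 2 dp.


E = (1/8) * rho * g * H^2
E = (1/8) * 1021.3 * 9.81 * 5.89^2
E = 0.125 * 1021.3 * 9.81 * 34.6921
E = 43447.31 J/m^2

43447.31


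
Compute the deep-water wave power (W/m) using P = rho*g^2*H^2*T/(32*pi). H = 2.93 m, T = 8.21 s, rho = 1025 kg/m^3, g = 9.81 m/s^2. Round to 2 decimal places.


P = rho * g^2 * H^2 * T / (32 * pi)
P = 1025 * 9.81^2 * 2.93^2 * 8.21 / (32 * pi)
P = 1025 * 96.2361 * 8.5849 * 8.21 / 100.53096
P = 69157.68 W/m

69157.68


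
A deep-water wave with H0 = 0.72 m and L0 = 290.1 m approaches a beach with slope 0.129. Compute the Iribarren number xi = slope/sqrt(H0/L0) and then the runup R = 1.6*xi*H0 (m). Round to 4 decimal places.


xi = slope / sqrt(H0/L0)
H0/L0 = 0.72/290.1 = 0.002482
sqrt(0.002482) = 0.049819
xi = 0.129 / 0.049819 = 2.589389
R = 1.6 * xi * H0 = 1.6 * 2.589389 * 0.72
R = 2.9830 m

2.9830


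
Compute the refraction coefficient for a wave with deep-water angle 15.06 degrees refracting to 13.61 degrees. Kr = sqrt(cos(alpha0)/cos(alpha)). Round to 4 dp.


Kr = sqrt(cos(alpha0) / cos(alpha))
cos(15.06) = 0.965654
cos(13.61) = 0.971920
Kr = sqrt(0.965654 / 0.971920)
Kr = sqrt(0.993553)
Kr = 0.9968

0.9968


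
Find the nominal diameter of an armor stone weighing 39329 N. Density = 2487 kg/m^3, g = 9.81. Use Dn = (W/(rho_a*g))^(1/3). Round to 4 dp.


V = W / (rho_a * g)
V = 39329 / (2487 * 9.81)
V = 39329 / 24397.47
V = 1.612011 m^3
Dn = V^(1/3) = 1.612011^(1/3)
Dn = 1.1725 m

1.1725
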